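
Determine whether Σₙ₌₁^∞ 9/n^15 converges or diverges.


p-series test: Σ c/n^p converges if p > 1, diverges if p ≤ 1 (constant c > 0 doesn't affect convergence).
p = 15
15 > 1 → CONVERGES

Converges (p = 15 > 1)


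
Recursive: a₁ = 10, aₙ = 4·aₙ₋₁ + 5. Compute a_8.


Computing step by step:
a_1 = 10
a_2 = 45
a_3 = 185
a_4 = 745
a_5 = 2985
a_6 = 11945
a_7 = 47785
a_8 = 191145


a_8 = 191145


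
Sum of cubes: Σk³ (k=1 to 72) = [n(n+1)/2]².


n(n+1)/2 = 72×73/2 = 2628
Σk³ = 2628² = 6906384

Σk³ = 6906384


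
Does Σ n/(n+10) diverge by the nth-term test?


lim(n→∞) n/(n+10) = 1/1 = 1  (divide numerator and denominator by n)
lim aₙ = 1 ≠ 0 → series DIVERGES

Diverges (lim aₙ = 1 ≠ 0)


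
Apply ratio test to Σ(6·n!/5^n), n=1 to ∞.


aₙ = 6·n!/5^n
a_{n+1}/aₙ = (n+1)!/5^(n+1) × 5^n/n!  (constant 6 cancels)
= (n+1)/5
L = lim(n→∞) (n+1)/5 = ∞
L > 1 → series DIVERGES

Diverges (ratio test: L = ∞ > 1)


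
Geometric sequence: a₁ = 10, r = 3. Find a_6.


aₙ = a₁·r^(n-1)
= 10×3^5
= 10×243
= 2430

a_6 = 2430


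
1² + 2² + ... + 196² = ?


n = 196
n(n+1)(2n+1)/6 = 196×197×393/6
= 15174516/6 = 2529086

Σk² = 2529086


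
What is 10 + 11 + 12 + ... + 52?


Σₖ₌10^52 k = Σₖ₌₁^52 k − Σₖ₌₁^9 k
= 52·53/2 − 9·10/2
= 1378 − 45 = 1333

Σk = 1333


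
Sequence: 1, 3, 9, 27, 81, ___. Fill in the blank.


Pattern: geometric (r=3)
Terms: 1, 3, 9, 27, 81
Next term = 243

Next term = 243


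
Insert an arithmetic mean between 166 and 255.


AM = (166 + 255)/2 = 421/2 = 210.5

AM = 210.5


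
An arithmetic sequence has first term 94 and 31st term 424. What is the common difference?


d = (aₙ - a₁)/(n-1)
= (424 - 94)/(31-1)
= 330/30 = 11

d = 11


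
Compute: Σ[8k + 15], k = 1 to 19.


Σ(8k+15) = 8·Σk + 15·n
= 8·190 + 15·19
= 1520 + 285 = 1805

Σ = 1805


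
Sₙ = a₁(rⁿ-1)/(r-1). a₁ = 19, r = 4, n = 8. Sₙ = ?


Sₙ = 19×(4^8 - 1)/(4 - 1)
= 19×(65536 - 1)/3
= 19×65535/3
= 415055

S_8 = 415055


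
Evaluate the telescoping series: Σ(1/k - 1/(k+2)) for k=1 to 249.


Telescoping with gap 2: two head and two tail terms survive.
= (1 + 1/2) - (1/250 + 1/251)
= 3/2 - 1/250 - 1/251 = 46812/31375

Sum = 46812/31375


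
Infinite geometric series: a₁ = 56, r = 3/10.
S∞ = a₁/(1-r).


S∞ = a₁/(1-r) = 56/(1 - 3/10)
= 56/(7/10)
= 80

S∞ = 80


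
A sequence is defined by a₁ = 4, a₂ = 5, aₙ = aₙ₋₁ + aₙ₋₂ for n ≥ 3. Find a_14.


Computing iteratively: 4, 5, 9, 14, 23, 37, 60, 97, 157, 254, 411, 665, ...
a_14 = 1741

a_14 = 1741


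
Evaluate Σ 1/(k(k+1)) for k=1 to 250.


1/(k(k+1)) = 1/k - 1/(k+1) (partial fractions)
Telescoping: Σ = 1 - 1/251 = 250/251

Sum = 250/251


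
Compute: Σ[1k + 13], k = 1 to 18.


Σ(1k+13) = 1·Σk + 13·n
= 1·171 + 13·18
= 171 + 234 = 405

Σ = 405


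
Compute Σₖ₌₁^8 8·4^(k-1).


Sₙ = 8×(4^8 - 1)/(4 - 1)
= 8×(65536 - 1)/3
= 8×65535/3
= 174760

S_8 = 174760


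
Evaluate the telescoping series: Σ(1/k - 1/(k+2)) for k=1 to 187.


Telescoping with gap 2: two head and two tail terms survive.
= (1 + 1/2) - (1/188 + 1/189)
= 3/2 - 1/188 - 1/189 = 52921/35532

Sum = 52921/35532


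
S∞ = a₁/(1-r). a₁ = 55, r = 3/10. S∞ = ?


S∞ = a₁/(1-r) = 55/(1 - 3/10)
= 55/(7/10)
= 550/7

S∞ = 550/7


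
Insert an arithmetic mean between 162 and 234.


AM = (162 + 234)/2 = 396/2 = 198

AM = 198


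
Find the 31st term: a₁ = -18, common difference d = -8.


aₙ = a₁ + (n-1)d
= -18 + (31-1)×-8
= -18 - 240
= -258

a_31 = -258


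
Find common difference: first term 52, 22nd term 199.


d = (aₙ - a₁)/(n-1)
= (199 - 52)/(22-1)
= 147/21 = 7

d = 7


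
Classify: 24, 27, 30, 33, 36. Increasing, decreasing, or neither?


Differences: 3, 3, 3, 3
All differences > 0 → strictly INCREASING

Monotonically increasing


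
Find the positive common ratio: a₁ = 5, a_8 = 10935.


r^(n-1) = aₙ/a₁
r^7 = 10935/5 = 2187
r = 2187^(1/7)
= 3

r = 3


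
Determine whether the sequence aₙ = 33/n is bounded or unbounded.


a₁ = 33, a₂ = 33/2, a₃ = 33/3, ...
0 < aₙ ≤ 33 for all n ≥ 1
Lower bound: 0, Upper bound: 33
The sequence IS bounded

Bounded (0 < aₙ ≤ 33)


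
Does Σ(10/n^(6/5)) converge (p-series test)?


p-series test: Σ c/n^p converges if p > 1, diverges if p ≤ 1 (constant c > 0 doesn't affect convergence).
p = 6/5
6/5 > 1 → CONVERGES

Converges (p = 6/5 > 1)


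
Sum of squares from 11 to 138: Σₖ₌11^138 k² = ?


Σₖ₌11^138 k² = Σₖ₌₁^138 k² − Σₖ₌₁^10 k²
= 138·139·277/6 − 10·11·21/6
= 885569 − 385 = 885184

Σk² = 885184


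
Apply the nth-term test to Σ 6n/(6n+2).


lim(n→∞) 6n/(6n+2) = 6/6 = 1  (divide numerator and denominator by n)
lim aₙ = 1 ≠ 0 → series DIVERGES

Diverges (lim aₙ = 1 ≠ 0)


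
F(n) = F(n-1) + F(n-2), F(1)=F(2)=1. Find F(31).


Fibonacci sequence: 1, 1, 2, 3, 5, 8, 13, 21, 34, 55, 89, ...
F(31) = 1346269

F(31) = 1346269


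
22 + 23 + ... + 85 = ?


Σₖ₌22^85 k = Σₖ₌₁^85 k − Σₖ₌₁^21 k
= 85·86/2 − 21·22/2
= 3655 − 231 = 3424

Σk = 3424


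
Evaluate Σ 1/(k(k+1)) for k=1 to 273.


1/(k(k+1)) = 1/k - 1/(k+1) (partial fractions)
Telescoping: Σ = 1 - 1/274 = 273/274

Sum = 273/274


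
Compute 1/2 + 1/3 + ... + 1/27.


Σₖ₌2^27 1/k = 1/2 + 1/3 + 1/4 + ... + 1/27
= 232222818803/80313433200
≈ 2.8915

Sum = 232222818803/80313433200 ≈ 2.8915


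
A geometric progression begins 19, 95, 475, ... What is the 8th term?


aₙ = a₁·r^(n-1)
= 19×5^7
= 19×78125
= 1484375

a_8 = 1484375


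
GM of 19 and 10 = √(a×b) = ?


GM = √(19×10) = √190 = 13.784

GM = 13.784


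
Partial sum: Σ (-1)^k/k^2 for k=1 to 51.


S = -1 + 1/4 - 1/9 + 1/16 - 1/25 + 1/36 - 1/49 + 1/64 ± ...
= -0.8227
(Full series converges to -π²/12 ≈ -0.8225)

S_51 = -0.8227


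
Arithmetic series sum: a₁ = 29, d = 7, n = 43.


aₙ = 29 + (43-1)×7 = 323
Sₙ = n(a₁+aₙ)/2 = 43×(29+323)/2
= 43×352/2 = 7568

S_43 = 7568


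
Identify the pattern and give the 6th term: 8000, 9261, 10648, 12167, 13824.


Pattern: perfect cubes: n³
Terms: 8000, 9261, 10648, 12167, 13824
Next term = 15625

Next term = 15625


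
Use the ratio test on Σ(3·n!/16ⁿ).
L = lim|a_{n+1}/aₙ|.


aₙ = 3·n!/16^n
a_{n+1}/aₙ = (n+1)!/16^(n+1) × 16^n/n!  (constant 3 cancels)
= (n+1)/16
L = lim(n→∞) (n+1)/16 = ∞
L > 1 → series DIVERGES

Diverges (ratio test: L = ∞ > 1)


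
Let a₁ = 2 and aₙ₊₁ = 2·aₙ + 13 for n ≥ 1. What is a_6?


Computing step by step:
a_1 = 2
a_2 = 17
a_3 = 47
a_4 = 107
a_5 = 227
a_6 = 467


a_6 = 467


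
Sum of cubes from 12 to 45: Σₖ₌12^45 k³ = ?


Σₖ₌12^45 k³ = [45·46/2]² − [11·12/2]²
= 1071225 − 4356 = 1066869

Σk³ = 1066869


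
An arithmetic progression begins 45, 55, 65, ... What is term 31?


aₙ = a₁ + (n-1)d
= 45 + (31-1)×10
= 45 + 300
= 345

a_31 = 345


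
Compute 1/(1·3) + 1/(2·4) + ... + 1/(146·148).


1/(k(k+2)) = (1/2)·(1/k - 1/(k+2)) (partial fractions)
Telescoping: Σ = (1/2)·(1 + 1/2 - 1/147 - 1/148) = 32339/43512

Sum = 32339/43512


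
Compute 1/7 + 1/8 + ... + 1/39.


Σₖ₌7^39 1/k = 1/7 + 1/8 + 1/9 + ... + 1/39
= 876018803354593/485721041551200
≈ 1.8035

Sum = 876018803354593/485721041551200 ≈ 1.8035


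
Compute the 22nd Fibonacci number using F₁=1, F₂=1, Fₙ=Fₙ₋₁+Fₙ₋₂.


Fibonacci sequence: 1, 1, 2, 3, 5, 8, 13, 21, 34, 55, 89, ...
F(22) = 17711

F(22) = 17711


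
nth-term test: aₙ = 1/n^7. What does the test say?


lim(n→∞) 1/n^7 = 0
lim aₙ = 0 → nth-term test is INCONCLUSIVE
(Need other tests; this is actually a convergent p-series with p=7 > 1)

Inconclusive (lim aₙ = 0; need another test)


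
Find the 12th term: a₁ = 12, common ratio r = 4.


aₙ = a₁·r^(n-1)
= 12×4^11
= 12×4194304
= 50331648

a_12 = 50331648


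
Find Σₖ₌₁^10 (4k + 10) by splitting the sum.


Σ(4k+10) = 4·Σk + 10·n
= 4·55 + 10·10
= 220 + 100 = 320

Σ = 320


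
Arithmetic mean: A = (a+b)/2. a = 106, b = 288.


AM = (106 + 288)/2 = 394/2 = 197

AM = 197


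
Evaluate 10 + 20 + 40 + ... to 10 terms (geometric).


Sₙ = 10×(2^10 - 1)/(2 - 1)
= 10×(1024 - 1)/1
= 10×1023/1
= 10230

S_10 = 10230


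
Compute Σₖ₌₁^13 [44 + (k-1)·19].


aₙ = 44 + (13-1)×19 = 272
Sₙ = n(a₁+aₙ)/2 = 13×(44+272)/2
= 13×316/2 = 2054

S_13 = 2054


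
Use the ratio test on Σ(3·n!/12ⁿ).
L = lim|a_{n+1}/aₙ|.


aₙ = 3·n!/12^n
a_{n+1}/aₙ = (n+1)!/12^(n+1) × 12^n/n!  (constant 3 cancels)
= (n+1)/12
L = lim(n→∞) (n+1)/12 = ∞
L > 1 → series DIVERGES

Diverges (ratio test: L = ∞ > 1)


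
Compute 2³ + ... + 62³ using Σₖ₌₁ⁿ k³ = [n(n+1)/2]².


Σₖ₌2^62 k³ = [62·63/2]² − [1·2/2]²
= 3814209 − 1 = 3814208

Σk³ = 3814208


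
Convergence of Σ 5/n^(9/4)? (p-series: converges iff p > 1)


p-series test: Σ c/n^p converges if p > 1, diverges if p ≤ 1 (constant c > 0 doesn't affect convergence).
p = 9/4
9/4 > 1 → CONVERGES

Converges (p = 9/4 > 1)


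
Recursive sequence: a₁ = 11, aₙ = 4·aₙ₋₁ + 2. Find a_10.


Computing step by step:
a_1 = 11
a_2 = 46
a_3 = 186
a_4 = 746
a_5 = 2986
a_6 = 11946
a_7 = 47786
a_8 = 191146
a_9 = 764586
a_10 = 3058346


a_10 = 3058346


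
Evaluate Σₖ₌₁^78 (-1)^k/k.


S = -1 + 1/2 - 1/3 + 1/4 - 1/5 + 1/6 - 1/7 + 1/8 ± ...
= -0.6868
(Full series converges to -ln(2) ≈ -0.6931)

S_78 = -0.6868


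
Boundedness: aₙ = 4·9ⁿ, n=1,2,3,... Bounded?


aₙ = 4·9ⁿ → as n→∞, aₙ→∞ (since base 9 > 1)
No finite upper bound exists
The sequence is UNBOUNDED

Unbounded (aₙ → ∞ as n → ∞)


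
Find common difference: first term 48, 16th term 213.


d = (aₙ - a₁)/(n-1)
= (213 - 48)/(16-1)
= 165/15 = 11

d = 11


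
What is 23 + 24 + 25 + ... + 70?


Σₖ₌23^70 k = Σₖ₌₁^70 k − Σₖ₌₁^22 k
= 70·71/2 − 22·23/2
= 2485 − 253 = 2232

Σk = 2232


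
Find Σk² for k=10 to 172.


Σₖ₌10^172 k² = Σₖ₌₁^172 k² − Σₖ₌₁^9 k²
= 172·173·345/6 − 9·10·19/6
= 1710970 − 285 = 1710685

Σk² = 1710685


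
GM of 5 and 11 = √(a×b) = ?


GM = √(5×11) = √55 = 7.4162

GM = 7.4162


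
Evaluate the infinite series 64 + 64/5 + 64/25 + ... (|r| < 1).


S∞ = a₁/(1-r) = 64/(1 - 1/5)
= 64/(4/5)
= 80

S∞ = 80


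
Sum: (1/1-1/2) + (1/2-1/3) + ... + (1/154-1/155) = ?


Telescoping: adjacent terms cancel.
= 1/1 - 1/155
= 1 - 1/155 = 154/155

Sum = 154/155


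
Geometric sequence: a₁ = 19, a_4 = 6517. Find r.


r^(n-1) = aₙ/a₁
r^3 = 6517/19 = 343
r = 343^(1/3)
= 7

r = 7


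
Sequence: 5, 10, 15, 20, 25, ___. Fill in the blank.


Pattern: arithmetic (d=5)
Terms: 5, 10, 15, 20, 25
Next term = 30

Next term = 30


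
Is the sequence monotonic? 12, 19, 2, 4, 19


Differences: 7, -17, 2, 15
Difference at position 1 is +7 (> 0) but position 2 is -17 (< 0) — sequence both rises and falls
→ NOT monotonic

Not monotonic


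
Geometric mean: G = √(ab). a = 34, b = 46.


GM = √(34×46) = √1564 = 39.5474

GM = 39.5474


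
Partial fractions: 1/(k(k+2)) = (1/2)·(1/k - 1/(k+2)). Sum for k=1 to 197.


1/(k(k+2)) = (1/2)·(1/k - 1/(k+2)) (partial fractions)
Telescoping: Σ = (1/2)·(1 + 1/2 - 1/198 - 1/199) = 29353/39402

Sum = 29353/39402


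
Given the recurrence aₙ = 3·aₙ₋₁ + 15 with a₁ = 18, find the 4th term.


Computing step by step:
a_1 = 18
a_2 = 69
a_3 = 222
a_4 = 681


a_4 = 681


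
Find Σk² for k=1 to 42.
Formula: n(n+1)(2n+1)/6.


n = 42
n(n+1)(2n+1)/6 = 42×43×85/6
= 153510/6 = 25585

Σk² = 25585


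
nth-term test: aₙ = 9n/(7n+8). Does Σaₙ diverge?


lim(n→∞) 9n/(7n+8) = 9/7 = 9/7  (divide numerator and denominator by n)
lim aₙ = 9/7 ≠ 0 → series DIVERGES

Diverges (lim aₙ = 9/7 ≠ 0)


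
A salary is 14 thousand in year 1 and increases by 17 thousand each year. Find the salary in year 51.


aₙ = a₁ + (n-1)d
= 14 + (51-1)×17
= 14 + 850
= 864

a_51 = 864


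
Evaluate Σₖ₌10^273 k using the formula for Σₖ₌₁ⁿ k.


Σₖ₌10^273 k = Σₖ₌₁^273 k − Σₖ₌₁^9 k
= 273·274/2 − 9·10/2
= 37401 − 45 = 37356

Σk = 37356


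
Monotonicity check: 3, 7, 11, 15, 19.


Differences: 4, 4, 4, 4
All differences > 0 → strictly INCREASING

Monotonically increasing


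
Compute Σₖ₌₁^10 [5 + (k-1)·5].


aₙ = 5 + (10-1)×5 = 50
Sₙ = n(a₁+aₙ)/2 = 10×(5+50)/2
= 10×55/2 = 275

S_10 = 275


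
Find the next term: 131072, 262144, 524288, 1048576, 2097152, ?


Pattern: powers of 2: 2ⁿ
Terms: 131072, 262144, 524288, 1048576, 2097152
Next term = 4194304

Next term = 4194304


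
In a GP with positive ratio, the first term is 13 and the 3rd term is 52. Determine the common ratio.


r^(n-1) = aₙ/a₁
r^2 = 52/13 = 4
r = 4^(1/2)
= ±2; taking r > 0 gives r = 2

r = 2


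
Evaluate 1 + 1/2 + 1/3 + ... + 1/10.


H_10 = 1/1 + 1/2 + 1/3 + 1/4 + 1/5 + 1/6 + 1/7 + 1/8 + 1/9 + 1/10
= 7381/2520
≈ 2.929

H_10 = 7381/2520 ≈ 2.929


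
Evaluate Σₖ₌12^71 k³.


Σₖ₌12^71 k³ = [71·72/2]² − [11·12/2]²
= 6533136 − 4356 = 6528780

Σk³ = 6528780


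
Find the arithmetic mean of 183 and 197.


AM = (183 + 197)/2 = 380/2 = 190

AM = 190


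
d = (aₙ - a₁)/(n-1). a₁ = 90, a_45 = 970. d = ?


d = (aₙ - a₁)/(n-1)
= (970 - 90)/(45-1)
= 880/44 = 20

d = 20


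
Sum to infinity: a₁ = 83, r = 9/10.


S∞ = a₁/(1-r) = 83/(1 - 9/10)
= 83/(1/10)
= 830

S∞ = 830


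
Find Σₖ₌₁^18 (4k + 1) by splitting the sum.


Σ(4k+1) = 4·Σk + 1·n
= 4·171 + 1·18
= 684 + 18 = 702

Σ = 702


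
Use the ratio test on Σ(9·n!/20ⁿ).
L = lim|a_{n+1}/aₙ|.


aₙ = 9·n!/20^n
a_{n+1}/aₙ = (n+1)!/20^(n+1) × 20^n/n!  (constant 9 cancels)
= (n+1)/20
L = lim(n→∞) (n+1)/20 = ∞
L > 1 → series DIVERGES

Diverges (ratio test: L = ∞ > 1)


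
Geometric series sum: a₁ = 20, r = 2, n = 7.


Sₙ = 20×(2^7 - 1)/(2 - 1)
= 20×(128 - 1)/1
= 20×127/1
= 2540

S_7 = 2540


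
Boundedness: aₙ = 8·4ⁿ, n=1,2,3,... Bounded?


aₙ = 8·4ⁿ → as n→∞, aₙ→∞ (since base 4 > 1)
No finite upper bound exists
The sequence is UNBOUNDED

Unbounded (aₙ → ∞ as n → ∞)


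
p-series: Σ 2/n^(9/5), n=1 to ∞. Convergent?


p-series test: Σ c/n^p converges if p > 1, diverges if p ≤ 1 (constant c > 0 doesn't affect convergence).
p = 9/5
9/5 > 1 → CONVERGES

Converges (p = 9/5 > 1)


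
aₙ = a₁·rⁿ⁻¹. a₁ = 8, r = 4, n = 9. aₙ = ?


aₙ = a₁·r^(n-1)
= 8×4^8
= 8×65536
= 524288

a_9 = 524288


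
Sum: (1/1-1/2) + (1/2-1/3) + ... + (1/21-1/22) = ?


Telescoping: adjacent terms cancel.
= 1/1 - 1/22
= 1 - 1/22 = 21/22

Sum = 21/22


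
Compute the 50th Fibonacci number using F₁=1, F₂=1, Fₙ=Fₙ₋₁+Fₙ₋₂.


Fibonacci sequence: 1, 1, 2, 3, 5, 8, 13, 21, 34, 55, 89, ...
F(50) = 12586269025

F(50) = 12586269025


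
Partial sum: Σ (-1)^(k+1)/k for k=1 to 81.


S = 1 - 1/2 + 1/3 - 1/4 + 1/5 - 1/6 + 1/7 - 1/8 ± ...
= 0.6993
(Full series converges to +ln(2) ≈ +0.6931)

S_81 = 0.6993


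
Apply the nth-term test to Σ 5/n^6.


lim(n→∞) 5/n^6 = 0
lim aₙ = 0 → nth-term test is INCONCLUSIVE
(Need other tests; this is actually a convergent p-series with p=6 > 1)

Inconclusive (lim aₙ = 0; need another test)


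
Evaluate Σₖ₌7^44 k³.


Σₖ₌7^44 k³ = [44·45/2]² − [6·7/2]²
= 980100 − 441 = 979659

Σk³ = 979659


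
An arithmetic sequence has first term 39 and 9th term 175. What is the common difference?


d = (aₙ - a₁)/(n-1)
= (175 - 39)/(9-1)
= 136/8 = 17

d = 17


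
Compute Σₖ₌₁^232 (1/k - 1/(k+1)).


Telescoping: adjacent terms cancel.
= 1/1 - 1/233
= 1 - 1/233 = 232/233

Sum = 232/233


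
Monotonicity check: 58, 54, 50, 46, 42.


Differences: -4, -4, -4, -4
All differences < 0 → strictly DECREASING

Monotonically decreasing


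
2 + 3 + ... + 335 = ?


Σₖ₌2^335 k = Σₖ₌₁^335 k − Σₖ₌₁^1 k
= 335·336/2 − 1·2/2
= 56280 − 1 = 56279

Σk = 56279


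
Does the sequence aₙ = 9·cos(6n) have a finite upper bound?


For all n, -1 ≤ cos(6n) ≤ 1, so -9 ≤ 9·cos(6n) ≤ 9
Lower bound: -9, Upper bound: 9
The sequence IS bounded

Bounded (-9 ≤ aₙ ≤ 9)


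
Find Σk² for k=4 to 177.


Σₖ₌4^177 k² = Σₖ₌₁^177 k² − Σₖ₌₁^3 k²
= 177·178·355/6 − 3·4·7/6
= 1864105 − 14 = 1864091

Σk² = 1864091


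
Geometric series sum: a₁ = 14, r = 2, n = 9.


Sₙ = 14×(2^9 - 1)/(2 - 1)
= 14×(512 - 1)/1
= 14×511/1
= 7154

S_9 = 7154


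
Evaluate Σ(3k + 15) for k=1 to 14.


Σ(3k+15) = 3·Σk + 15·n
= 3·105 + 15·14
= 315 + 210 = 525

Σ = 525


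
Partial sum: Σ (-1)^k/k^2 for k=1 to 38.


S = -1 + 1/4 - 1/9 + 1/16 - 1/25 + 1/36 - 1/49 + 1/64 ± ...
= -0.8221
(Full series converges to -π²/12 ≈ -0.8225)

S_38 = -0.8221


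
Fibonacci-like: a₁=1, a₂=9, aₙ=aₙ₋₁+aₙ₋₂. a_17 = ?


Computing iteratively: 1, 9, 10, 19, 29, 48, 77, 125, 202, 327, 529, 856, ...
a_17 = 9493

a_17 = 9493


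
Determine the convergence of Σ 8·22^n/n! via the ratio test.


aₙ = 8·22^n/n!
a_{n+1}/aₙ = 22^(n+1)/(n+1)! × n!/22^n  (constant 8 cancels)
= 22/(n+1)
L = lim(n→∞) 22/(n+1) = 0
L < 1 → series CONVERGES

Converges (ratio test: L = 0 < 1)


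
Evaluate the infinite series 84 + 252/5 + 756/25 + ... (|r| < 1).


S∞ = a₁/(1-r) = 84/(1 - 3/5)
= 84/(2/5)
= 210

S∞ = 210


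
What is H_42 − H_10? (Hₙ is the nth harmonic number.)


Σₖ₌11^42 1/k = 1/11 + 1/12 + 1/13 + ... + 1/42
= 27836068974842873/19914562703599200
≈ 1.3978

Sum = 27836068974842873/19914562703599200 ≈ 1.3978


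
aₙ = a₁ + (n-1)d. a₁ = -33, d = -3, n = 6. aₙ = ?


aₙ = a₁ + (n-1)d
= -33 + (6-1)×-3
= -33 - 15
= -48

a_6 = -48


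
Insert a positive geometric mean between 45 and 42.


GM = √(45×42) = √1890 = 43.4741

GM = 43.4741


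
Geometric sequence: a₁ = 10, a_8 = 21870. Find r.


r^(n-1) = aₙ/a₁
r^7 = 21870/10 = 2187
r = 2187^(1/7)
= 3

r = 3


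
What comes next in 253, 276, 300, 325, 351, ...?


Pattern: triangular numbers: n(n+1)/2
Terms: 253, 276, 300, 325, 351
Next term = 378

Next term = 378


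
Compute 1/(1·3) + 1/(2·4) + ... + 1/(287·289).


1/(k(k+2)) = (1/2)·(1/k - 1/(k+2)) (partial fractions)
Telescoping: Σ = (1/2)·(1 + 1/2 - 1/288 - 1/289) = 124271/166464

Sum = 124271/166464


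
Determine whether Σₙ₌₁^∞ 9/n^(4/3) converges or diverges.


p-series test: Σ c/n^p converges if p > 1, diverges if p ≤ 1 (constant c > 0 doesn't affect convergence).
p = 4/3
4/3 > 1 → CONVERGES

Converges (p = 4/3 > 1)


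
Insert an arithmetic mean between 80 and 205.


AM = (80 + 205)/2 = 285/2 = 142.5

AM = 142.5


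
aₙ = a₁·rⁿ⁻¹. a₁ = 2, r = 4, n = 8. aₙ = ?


aₙ = a₁·r^(n-1)
= 2×4^7
= 2×16384
= 32768

a_8 = 32768


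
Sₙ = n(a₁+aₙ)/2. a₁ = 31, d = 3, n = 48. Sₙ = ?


aₙ = 31 + (48-1)×3 = 172
Sₙ = n(a₁+aₙ)/2 = 48×(31+172)/2
= 48×203/2 = 4872

S_48 = 4872


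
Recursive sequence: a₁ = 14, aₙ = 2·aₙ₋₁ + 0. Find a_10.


Computing step by step:
a_1 = 14
a_2 = 28
a_3 = 56
a_4 = 112
a_5 = 224
a_6 = 448
a_7 = 896
a_8 = 1792
a_9 = 3584
a_10 = 7168


a_10 = 7168


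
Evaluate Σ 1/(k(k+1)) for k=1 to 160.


1/(k(k+1)) = 1/k - 1/(k+1) (partial fractions)
Telescoping: Σ = 1 - 1/161 = 160/161

Sum = 160/161


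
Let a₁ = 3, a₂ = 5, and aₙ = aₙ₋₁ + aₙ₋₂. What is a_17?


Computing iteratively: 3, 5, 8, 13, 21, 34, 55, 89, 144, 233, 377, 610, ...
a_17 = 6765

a_17 = 6765


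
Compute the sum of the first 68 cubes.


n(n+1)/2 = 68×69/2 = 2346
Σk³ = 2346² = 5503716

Σk³ = 5503716


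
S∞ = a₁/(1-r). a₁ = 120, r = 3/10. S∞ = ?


S∞ = a₁/(1-r) = 120/(1 - 3/10)
= 120/(7/10)
= 1200/7

S∞ = 1200/7


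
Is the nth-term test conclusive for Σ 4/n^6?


lim(n→∞) 4/n^6 = 0
lim aₙ = 0 → nth-term test is INCONCLUSIVE
(Need other tests; this is actually a convergent p-series with p=6 > 1)

Inconclusive (lim aₙ = 0; need another test)


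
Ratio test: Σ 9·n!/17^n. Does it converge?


aₙ = 9·n!/17^n
a_{n+1}/aₙ = (n+1)!/17^(n+1) × 17^n/n!  (constant 9 cancels)
= (n+1)/17
L = lim(n→∞) (n+1)/17 = ∞
L > 1 → series DIVERGES

Diverges (ratio test: L = ∞ > 1)


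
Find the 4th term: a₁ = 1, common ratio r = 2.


aₙ = a₁·r^(n-1)
= 1×2^3
= 1×8
= 8

a_4 = 8


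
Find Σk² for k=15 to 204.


Σₖ₌15^204 k² = Σₖ₌₁^204 k² − Σₖ₌₁^14 k²
= 204·205·409/6 − 14·15·29/6
= 2850730 − 1015 = 2849715

Σk² = 2849715


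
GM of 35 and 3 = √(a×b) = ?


GM = √(35×3) = √105 = 10.247

GM = 10.247


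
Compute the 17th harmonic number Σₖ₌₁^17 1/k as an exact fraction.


H_17 = 1/1 + 1/2 + 1/3 + ... + 1/17
= 42142223/12252240
≈ 3.4396

H_17 = 42142223/12252240 ≈ 3.4396


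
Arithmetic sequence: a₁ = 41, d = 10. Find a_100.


aₙ = a₁ + (n-1)d
= 41 + (100-1)×10
= 41 + 990
= 1031

a_100 = 1031


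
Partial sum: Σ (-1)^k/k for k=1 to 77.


S = -1 + 1/2 - 1/3 + 1/4 - 1/5 + 1/6 - 1/7 + 1/8 ± ...
= -0.6996
(Full series converges to -ln(2) ≈ -0.6931)

S_77 = -0.6996


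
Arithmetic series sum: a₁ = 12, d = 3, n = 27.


aₙ = 12 + (27-1)×3 = 90
Sₙ = n(a₁+aₙ)/2 = 27×(12+90)/2
= 27×102/2 = 1377

S_27 = 1377


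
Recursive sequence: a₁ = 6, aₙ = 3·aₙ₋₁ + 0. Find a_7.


Computing step by step:
a_1 = 6
a_2 = 18
a_3 = 54
a_4 = 162
a_5 = 486
a_6 = 1458
a_7 = 4374


a_7 = 4374


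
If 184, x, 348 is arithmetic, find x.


AM = (184 + 348)/2 = 532/2 = 266

AM = 266


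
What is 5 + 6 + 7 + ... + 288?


Σₖ₌5^288 k = Σₖ₌₁^288 k − Σₖ₌₁^4 k
= 288·289/2 − 4·5/2
= 41616 − 10 = 41606

Σk = 41606


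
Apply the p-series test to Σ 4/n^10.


p-series test: Σ c/n^p converges if p > 1, diverges if p ≤ 1 (constant c > 0 doesn't affect convergence).
p = 10
10 > 1 → CONVERGES

Converges (p = 10 > 1)


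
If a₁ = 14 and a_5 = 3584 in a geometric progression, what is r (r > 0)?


r^(n-1) = aₙ/a₁
r^4 = 3584/14 = 256
r = 256^(1/4)
= ±4; taking r > 0 gives r = 4

r = 4


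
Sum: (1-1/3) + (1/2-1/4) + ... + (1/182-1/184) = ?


Telescoping with gap 2: two head and two tail terms survive.
= (1 + 1/2) - (1/183 + 1/184)
= 3/2 - 1/183 - 1/184 = 50141/33672

Sum = 50141/33672


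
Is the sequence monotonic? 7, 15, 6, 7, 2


Differences: 8, -9, 1, -5
Difference at position 1 is +8 (> 0) but position 2 is -9 (< 0) — sequence both rises and falls
→ NOT monotonic

Not monotonic


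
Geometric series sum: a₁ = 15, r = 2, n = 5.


Sₙ = 15×(2^5 - 1)/(2 - 1)
= 15×(32 - 1)/1
= 15×31/1
= 465

S_5 = 465


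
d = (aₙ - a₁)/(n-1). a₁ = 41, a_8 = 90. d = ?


d = (aₙ - a₁)/(n-1)
= (90 - 41)/(8-1)
= 49/7 = 7

d = 7


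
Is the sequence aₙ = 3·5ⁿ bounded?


aₙ = 3·5ⁿ → as n→∞, aₙ→∞ (since base 5 > 1)
No finite upper bound exists
The sequence is UNBOUNDED

Unbounded (aₙ → ∞ as n → ∞)


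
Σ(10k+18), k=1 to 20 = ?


Σ(10k+18) = 10·Σk + 18·n
= 10·210 + 18·20
= 2100 + 360 = 2460

Σ = 2460


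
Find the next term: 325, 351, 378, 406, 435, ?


Pattern: triangular numbers: n(n+1)/2
Terms: 325, 351, 378, 406, 435
Next term = 465

Next term = 465


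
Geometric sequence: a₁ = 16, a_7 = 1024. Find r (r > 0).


r^(n-1) = aₙ/a₁
r^6 = 1024/16 = 64
r = 64^(1/6)
= ±2; taking r > 0 gives r = 2

r = 2


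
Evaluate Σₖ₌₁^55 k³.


n(n+1)/2 = 55×56/2 = 1540
Σk³ = 1540² = 2371600

Σk³ = 2371600


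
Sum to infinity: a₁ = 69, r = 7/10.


S∞ = a₁/(1-r) = 69/(1 - 7/10)
= 69/(3/10)
= 230

S∞ = 230


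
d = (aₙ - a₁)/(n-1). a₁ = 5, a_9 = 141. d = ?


d = (aₙ - a₁)/(n-1)
= (141 - 5)/(9-1)
= 136/8 = 17

d = 17


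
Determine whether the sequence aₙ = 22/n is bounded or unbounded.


a₁ = 22, a₂ = 22/2, a₃ = 22/3, ...
0 < aₙ ≤ 22 for all n ≥ 1
Lower bound: 0, Upper bound: 22
The sequence IS bounded

Bounded (0 < aₙ ≤ 22)


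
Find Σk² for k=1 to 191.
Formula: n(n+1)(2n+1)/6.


n = 191
n(n+1)(2n+1)/6 = 191×192×383/6
= 14045376/6 = 2340896

Σk² = 2340896


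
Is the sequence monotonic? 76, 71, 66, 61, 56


Differences: -5, -5, -5, -5
All differences < 0 → strictly DECREASING

Monotonically decreasing


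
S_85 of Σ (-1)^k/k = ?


S = -1 + 1/2 - 1/3 + 1/4 - 1/5 + 1/6 - 1/7 + 1/8 ± ...
= -0.699
(Full series converges to -ln(2) ≈ -0.6931)

S_85 = -0.699


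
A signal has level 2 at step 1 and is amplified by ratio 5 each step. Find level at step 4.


aₙ = a₁·r^(n-1)
= 2×5^3
= 2×125
= 250

a_4 = 250


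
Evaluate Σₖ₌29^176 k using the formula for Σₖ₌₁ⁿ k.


Σₖ₌29^176 k = Σₖ₌₁^176 k − Σₖ₌₁^28 k
= 176·177/2 − 28·29/2
= 15576 − 406 = 15170

Σk = 15170


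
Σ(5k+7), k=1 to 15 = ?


Σ(5k+7) = 5·Σk + 7·n
= 5·120 + 7·15
= 600 + 105 = 705

Σ = 705


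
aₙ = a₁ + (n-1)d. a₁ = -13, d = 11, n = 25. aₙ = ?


aₙ = a₁ + (n-1)d
= -13 + (25-1)×11
= -13 + 264
= 251

a_25 = 251


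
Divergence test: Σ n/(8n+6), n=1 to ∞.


lim(n→∞) n/(8n+6) = 1/8 = 1/8  (divide numerator and denominator by n)
lim aₙ = 1/8 ≠ 0 → series DIVERGES

Diverges (lim aₙ = 1/8 ≠ 0)


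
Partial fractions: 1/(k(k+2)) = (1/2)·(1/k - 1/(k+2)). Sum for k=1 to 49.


1/(k(k+2)) = (1/2)·(1/k - 1/(k+2)) (partial fractions)
Telescoping: Σ = (1/2)·(1 + 1/2 - 1/50 - 1/51) = 931/1275

Sum = 931/1275


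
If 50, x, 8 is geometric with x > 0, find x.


GM = √(50×8) = √400 = 20

GM = 20


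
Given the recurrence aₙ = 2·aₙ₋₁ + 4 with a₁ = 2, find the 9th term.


Computing step by step:
a_1 = 2
a_2 = 8
a_3 = 20
a_4 = 44
a_5 = 92
a_6 = 188
a_7 = 380
a_8 = 764
a_9 = 1532


a_9 = 1532


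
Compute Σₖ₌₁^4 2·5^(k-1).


Sₙ = 2×(5^4 - 1)/(5 - 1)
= 2×(625 - 1)/4
= 2×624/4
= 312

S_4 = 312


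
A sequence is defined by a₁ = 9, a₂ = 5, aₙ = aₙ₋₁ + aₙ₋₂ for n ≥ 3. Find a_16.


Computing iteratively: 9, 5, 14, 19, 33, 52, 85, 137, 222, 359, 581, 940, ...
a_16 = 6443

a_16 = 6443


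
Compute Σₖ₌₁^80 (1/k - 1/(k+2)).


Telescoping with gap 2: two head and two tail terms survive.
= (1 + 1/2) - (1/81 + 1/82)
= 3/2 - 1/81 - 1/82 = 4900/3321

Sum = 4900/3321


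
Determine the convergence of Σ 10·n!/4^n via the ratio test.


aₙ = 10·n!/4^n
a_{n+1}/aₙ = (n+1)!/4^(n+1) × 4^n/n!  (constant 10 cancels)
= (n+1)/4
L = lim(n→∞) (n+1)/4 = ∞
L > 1 → series DIVERGES

Diverges (ratio test: L = ∞ > 1)


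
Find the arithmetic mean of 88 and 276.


AM = (88 + 276)/2 = 364/2 = 182

AM = 182


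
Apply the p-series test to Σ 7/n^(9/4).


p-series test: Σ c/n^p converges if p > 1, diverges if p ≤ 1 (constant c > 0 doesn't affect convergence).
p = 9/4
9/4 > 1 → CONVERGES

Converges (p = 9/4 > 1)


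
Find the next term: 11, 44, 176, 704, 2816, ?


Pattern: geometric (r=4)
Terms: 11, 44, 176, 704, 2816
Next term = 11264

Next term = 11264


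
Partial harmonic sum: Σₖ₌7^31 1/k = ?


Σₖ₌7^31 1/k = 1/7 + 1/8 + 1/9 + ... + 1/31
= 113879905002697/72201776446800
≈ 1.5772

Sum = 113879905002697/72201776446800 ≈ 1.5772


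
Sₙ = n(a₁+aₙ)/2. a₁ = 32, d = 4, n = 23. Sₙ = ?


aₙ = 32 + (23-1)×4 = 120
Sₙ = n(a₁+aₙ)/2 = 23×(32+120)/2
= 23×152/2 = 1748

S_23 = 1748


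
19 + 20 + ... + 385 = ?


Σₖ₌19^385 k = Σₖ₌₁^385 k − Σₖ₌₁^18 k
= 385·386/2 − 18·19/2
= 74305 − 171 = 74134

Σk = 74134


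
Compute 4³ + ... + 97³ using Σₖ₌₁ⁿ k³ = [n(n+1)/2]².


Σₖ₌4^97 k³ = [97·98/2]² − [3·4/2]²
= 22591009 − 36 = 22590973

Σk³ = 22590973


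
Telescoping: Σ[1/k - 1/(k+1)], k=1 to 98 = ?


Telescoping: adjacent terms cancel.
= 1/1 - 1/99
= 1 - 1/99 = 98/99

Sum = 98/99


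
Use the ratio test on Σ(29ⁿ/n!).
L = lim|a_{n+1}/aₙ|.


aₙ = 29^n/n!
a_{n+1}/aₙ = 29^(n+1)/(n+1)! × n!/29^n
= 29/(n+1)
L = lim(n→∞) 29/(n+1) = 0
L < 1 → series CONVERGES

Converges (ratio test: L = 0 < 1)


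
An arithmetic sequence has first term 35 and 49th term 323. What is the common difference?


d = (aₙ - a₁)/(n-1)
= (323 - 35)/(49-1)
= 288/48 = 6

d = 6


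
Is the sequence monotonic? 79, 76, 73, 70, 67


Differences: -3, -3, -3, -3
All differences < 0 → strictly DECREASING

Monotonically decreasing


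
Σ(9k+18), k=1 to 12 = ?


Σ(9k+18) = 9·Σk + 18·n
= 9·78 + 18·12
= 702 + 216 = 918

Σ = 918


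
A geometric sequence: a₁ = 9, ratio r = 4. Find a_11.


aₙ = a₁·r^(n-1)
= 9×4^10
= 9×1048576
= 9437184

a_11 = 9437184


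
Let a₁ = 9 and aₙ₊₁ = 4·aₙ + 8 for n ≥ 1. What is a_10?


Computing step by step:
a_1 = 9
a_2 = 44
a_3 = 184
a_4 = 744
a_5 = 2984
a_6 = 11944
a_7 = 47784
a_8 = 191144
a_9 = 764584
a_10 = 3058344


a_10 = 3058344


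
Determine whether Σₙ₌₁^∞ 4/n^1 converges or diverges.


p-series test: Σ c/n^p converges if p > 1, diverges if p ≤ 1 (constant c > 0 doesn't affect convergence).
p = 1
1 ≤ 1 → DIVERGES

Diverges (p = 1 ≤ 1)


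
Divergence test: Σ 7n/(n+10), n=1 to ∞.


lim(n→∞) 7n/(n+10) = 7/1 = 7  (divide numerator and denominator by n)
lim aₙ = 7 ≠ 0 → series DIVERGES

Diverges (lim aₙ = 7 ≠ 0)


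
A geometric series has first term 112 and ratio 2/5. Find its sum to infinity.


S∞ = a₁/(1-r) = 112/(1 - 2/5)
= 112/(3/5)
= 560/3

S∞ = 560/3


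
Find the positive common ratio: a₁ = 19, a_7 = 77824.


r^(n-1) = aₙ/a₁
r^6 = 77824/19 = 4096
r = 4096^(1/6)
= ±4; taking r > 0 gives r = 4

r = 4


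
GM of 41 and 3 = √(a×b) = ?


GM = √(41×3) = √123 = 11.0905

GM = 11.0905


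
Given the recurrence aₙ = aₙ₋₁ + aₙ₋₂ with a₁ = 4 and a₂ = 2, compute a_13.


Computing iteratively: 4, 2, 6, 8, 14, 22, 36, 58, 94, 152, 246, 398, ...
a_13 = 644

a_13 = 644


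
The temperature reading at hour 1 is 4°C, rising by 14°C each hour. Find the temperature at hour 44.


aₙ = a₁ + (n-1)d
= 4 + (44-1)×14
= 4 + 602
= 606

a_44 = 606


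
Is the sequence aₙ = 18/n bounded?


a₁ = 18, a₂ = 18/2, a₃ = 18/3, ...
0 < aₙ ≤ 18 for all n ≥ 1
Lower bound: 0, Upper bound: 18
The sequence IS bounded

Bounded (0 < aₙ ≤ 18)


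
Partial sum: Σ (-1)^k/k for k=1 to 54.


S = -1 + 1/2 - 1/3 + 1/4 - 1/5 + 1/6 - 1/7 + 1/8 ± ...
= -0.684
(Full series converges to -ln(2) ≈ -0.6931)

S_54 = -0.684


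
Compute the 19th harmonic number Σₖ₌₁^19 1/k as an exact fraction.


H_19 = 1/1 + 1/2 + 1/3 + ... + 1/19
= 275295799/77597520
≈ 3.5477

H_19 = 275295799/77597520 ≈ 3.5477


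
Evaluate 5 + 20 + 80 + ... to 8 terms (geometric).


Sₙ = 5×(4^8 - 1)/(4 - 1)
= 5×(65536 - 1)/3
= 5×65535/3
= 109225

S_8 = 109225


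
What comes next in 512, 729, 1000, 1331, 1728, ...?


Pattern: perfect cubes: n³
Terms: 512, 729, 1000, 1331, 1728
Next term = 2197

Next term = 2197


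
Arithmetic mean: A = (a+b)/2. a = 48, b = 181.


AM = (48 + 181)/2 = 229/2 = 114.5

AM = 114.5


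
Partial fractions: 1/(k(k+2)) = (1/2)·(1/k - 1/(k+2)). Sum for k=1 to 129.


1/(k(k+2)) = (1/2)·(1/k - 1/(k+2)) (partial fractions)
Telescoping: Σ = (1/2)·(1 + 1/2 - 1/130 - 1/131) = 6321/8515

Sum = 6321/8515


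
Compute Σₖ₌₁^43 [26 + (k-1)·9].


aₙ = 26 + (43-1)×9 = 404
Sₙ = n(a₁+aₙ)/2 = 43×(26+404)/2
= 43×430/2 = 9245

S_43 = 9245


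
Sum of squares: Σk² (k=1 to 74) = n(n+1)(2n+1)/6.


n = 74
n(n+1)(2n+1)/6 = 74×75×149/6
= 826950/6 = 137825

Σk² = 137825


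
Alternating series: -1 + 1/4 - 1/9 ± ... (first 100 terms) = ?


S = -1 + 1/4 - 1/9 + 1/16 - 1/25 + 1/36 - 1/49 + 1/64 ± ...
= -0.8224
(Full series converges to -π²/12 ≈ -0.8225)

S_100 = -0.8224


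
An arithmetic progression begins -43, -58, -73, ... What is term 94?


aₙ = a₁ + (n-1)d
= -43 + (94-1)×-15
= -43 - 1395
= -1438

a_94 = -1438


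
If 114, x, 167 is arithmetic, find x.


AM = (114 + 167)/2 = 281/2 = 140.5

AM = 140.5


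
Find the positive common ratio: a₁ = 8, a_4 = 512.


r^(n-1) = aₙ/a₁
r^3 = 512/8 = 64
r = 64^(1/3)
= 4

r = 4


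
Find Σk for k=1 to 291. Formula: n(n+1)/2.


n(n+1)/2 = 291×292/2 = 84972/2 = 42486

Σk = 42486


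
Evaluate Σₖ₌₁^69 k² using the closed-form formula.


n = 69
n(n+1)(2n+1)/6 = 69×70×139/6
= 671370/6 = 111895

Σk² = 111895


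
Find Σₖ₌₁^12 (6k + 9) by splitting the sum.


Σ(6k+9) = 6·Σk + 9·n
= 6·78 + 9·12
= 468 + 108 = 576

Σ = 576


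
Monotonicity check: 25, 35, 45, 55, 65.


Differences: 10, 10, 10, 10
All differences > 0 → strictly INCREASING

Monotonically increasing


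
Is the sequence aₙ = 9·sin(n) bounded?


For all n, -1 ≤ sin(n) ≤ 1, so -9 ≤ 9·sin(n) ≤ 9
Lower bound: -9, Upper bound: 9
The sequence IS bounded

Bounded (-9 ≤ aₙ ≤ 9)


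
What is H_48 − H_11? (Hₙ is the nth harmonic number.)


Σₖ₌12^48 1/k = 1/12 + 1/13 + 1/14 + ... + 1/48
= 637039513112986425173/442720643463713815200
≈ 1.4389

Sum = 637039513112986425173/442720643463713815200 ≈ 1.4389


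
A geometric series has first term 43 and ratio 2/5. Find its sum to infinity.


S∞ = a₁/(1-r) = 43/(1 - 2/5)
= 43/(3/5)
= 215/3

S∞ = 215/3


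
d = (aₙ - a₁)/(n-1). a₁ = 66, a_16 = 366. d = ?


d = (aₙ - a₁)/(n-1)
= (366 - 66)/(16-1)
= 300/15 = 20

d = 20


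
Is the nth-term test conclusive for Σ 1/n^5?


lim(n→∞) 1/n^5 = 0
lim aₙ = 0 → nth-term test is INCONCLUSIVE
(Need other tests; this is actually a convergent p-series with p=5 > 1)

Inconclusive (lim aₙ = 0; need another test)


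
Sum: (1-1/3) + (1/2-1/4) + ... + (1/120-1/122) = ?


Telescoping with gap 2: two head and two tail terms survive.
= (1 + 1/2) - (1/121 + 1/122)
= 3/2 - 1/121 - 1/122 = 10950/7381

Sum = 10950/7381


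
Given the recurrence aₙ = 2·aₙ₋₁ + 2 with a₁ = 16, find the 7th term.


Computing step by step:
a_1 = 16
a_2 = 34
a_3 = 70
a_4 = 142
a_5 = 286
a_6 = 574
a_7 = 1150


a_7 = 1150


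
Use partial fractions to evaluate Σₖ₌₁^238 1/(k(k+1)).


1/(k(k+1)) = 1/k - 1/(k+1) (partial fractions)
Telescoping: Σ = 1 - 1/239 = 238/239

Sum = 238/239


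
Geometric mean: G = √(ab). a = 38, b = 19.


GM = √(38×19) = √722 = 26.8701

GM = 26.8701


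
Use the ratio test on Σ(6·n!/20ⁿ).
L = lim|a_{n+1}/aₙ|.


aₙ = 6·n!/20^n
a_{n+1}/aₙ = (n+1)!/20^(n+1) × 20^n/n!  (constant 6 cancels)
= (n+1)/20
L = lim(n→∞) (n+1)/20 = ∞
L > 1 → series DIVERGES

Diverges (ratio test: L = ∞ > 1)


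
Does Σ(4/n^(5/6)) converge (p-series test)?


p-series test: Σ c/n^p converges if p > 1, diverges if p ≤ 1 (constant c > 0 doesn't affect convergence).
p = 5/6
5/6 ≤ 1 → DIVERGES

Diverges (p = 5/6 ≤ 1)


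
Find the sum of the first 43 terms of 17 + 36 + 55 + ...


aₙ = 17 + (43-1)×19 = 815
Sₙ = n(a₁+aₙ)/2 = 43×(17+815)/2
= 43×832/2 = 17888

S_43 = 17888


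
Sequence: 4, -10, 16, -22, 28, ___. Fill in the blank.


Pattern: alternating sign, magnitude arithmetic (d=6)
Terms: 4, -10, 16, -22, 28
Next term = -34

Next term = -34


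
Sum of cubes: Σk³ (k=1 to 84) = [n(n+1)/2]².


n(n+1)/2 = 84×85/2 = 3570
Σk³ = 3570² = 12744900

Σk³ = 12744900


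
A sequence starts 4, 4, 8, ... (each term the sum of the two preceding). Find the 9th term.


Computing iteratively: 4, 4, 8, 12, 20, 32, 52, 84, 136
a_9 = 136

a_9 = 136


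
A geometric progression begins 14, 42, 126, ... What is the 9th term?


aₙ = a₁·r^(n-1)
= 14×3^8
= 14×6561
= 91854

a_9 = 91854


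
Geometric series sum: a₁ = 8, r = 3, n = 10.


Sₙ = 8×(3^10 - 1)/(3 - 1)
= 8×(59049 - 1)/2
= 8×59048/2
= 236192

S_10 = 236192


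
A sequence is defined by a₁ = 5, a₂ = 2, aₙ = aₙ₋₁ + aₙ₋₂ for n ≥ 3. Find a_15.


Computing iteratively: 5, 2, 7, 9, 16, 25, 41, 66, 107, 173, 280, 453, ...
a_15 = 1919

a_15 = 1919


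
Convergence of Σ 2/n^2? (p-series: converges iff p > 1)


p-series test: Σ c/n^p converges if p > 1, diverges if p ≤ 1 (constant c > 0 doesn't affect convergence).
p = 2
2 > 1 → CONVERGES

Converges (p = 2 > 1)


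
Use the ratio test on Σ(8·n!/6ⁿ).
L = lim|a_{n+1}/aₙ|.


aₙ = 8·n!/6^n
a_{n+1}/aₙ = (n+1)!/6^(n+1) × 6^n/n!  (constant 8 cancels)
= (n+1)/6
L = lim(n→∞) (n+1)/6 = ∞
L > 1 → series DIVERGES

Diverges (ratio test: L = ∞ > 1)


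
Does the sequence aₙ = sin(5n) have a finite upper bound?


For all n, -1 ≤ sin(5n) ≤ 1, so -1 ≤ sin(5n) ≤ 1
Lower bound: -1, Upper bound: 1
The sequence IS bounded

Bounded (-1 ≤ aₙ ≤ 1)


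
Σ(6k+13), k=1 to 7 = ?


Σ(6k+13) = 6·Σk + 13·n
= 6·28 + 13·7
= 168 + 91 = 259

Σ = 259


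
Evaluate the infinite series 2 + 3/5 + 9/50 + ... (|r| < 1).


S∞ = a₁/(1-r) = 2/(1 - 3/10)
= 2/(7/10)
= 20/7

S∞ = 20/7


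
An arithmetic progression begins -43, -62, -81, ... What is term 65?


aₙ = a₁ + (n-1)d
= -43 + (65-1)×-19
= -43 - 1216
= -1259

a_65 = -1259


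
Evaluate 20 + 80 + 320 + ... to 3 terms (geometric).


Sₙ = 20×(4^3 - 1)/(4 - 1)
= 20×(64 - 1)/3
= 20×63/3
= 420

S_3 = 420


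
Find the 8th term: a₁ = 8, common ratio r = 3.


aₙ = a₁·r^(n-1)
= 8×3^7
= 8×2187
= 17496

a_8 = 17496


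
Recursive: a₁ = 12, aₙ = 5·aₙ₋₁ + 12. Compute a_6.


Computing step by step:
a_1 = 12
a_2 = 72
a_3 = 372
a_4 = 1872
a_5 = 9372
a_6 = 46872


a_6 = 46872


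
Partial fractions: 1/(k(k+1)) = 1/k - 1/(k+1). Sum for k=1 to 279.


1/(k(k+1)) = 1/k - 1/(k+1) (partial fractions)
Telescoping: Σ = 1 - 1/280 = 279/280

Sum = 279/280


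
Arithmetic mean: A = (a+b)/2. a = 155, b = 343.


AM = (155 + 343)/2 = 498/2 = 249

AM = 249


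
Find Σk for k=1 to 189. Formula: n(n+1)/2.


n(n+1)/2 = 189×190/2 = 35910/2 = 17955

Σk = 17955


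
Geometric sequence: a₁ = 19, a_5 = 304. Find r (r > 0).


r^(n-1) = aₙ/a₁
r^4 = 304/19 = 16
r = 16^(1/4)
= ±2; taking r > 0 gives r = 2

r = 2


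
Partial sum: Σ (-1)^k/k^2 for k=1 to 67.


S = -1 + 1/4 - 1/9 + 1/16 - 1/25 + 1/36 - 1/49 + 1/64 ± ...
= -0.8226
(Full series converges to -π²/12 ≈ -0.8225)

S_67 = -0.8226


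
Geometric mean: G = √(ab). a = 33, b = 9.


GM = √(33×9) = √297 = 17.2337

GM = 17.2337


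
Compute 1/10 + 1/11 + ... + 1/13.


Σₖ₌10^13 1/k = 1/10 + 1/11 + 1/12 + 1/13
= 3013/8580
≈ 0.3512

Sum = 3013/8580 ≈ 0.3512
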